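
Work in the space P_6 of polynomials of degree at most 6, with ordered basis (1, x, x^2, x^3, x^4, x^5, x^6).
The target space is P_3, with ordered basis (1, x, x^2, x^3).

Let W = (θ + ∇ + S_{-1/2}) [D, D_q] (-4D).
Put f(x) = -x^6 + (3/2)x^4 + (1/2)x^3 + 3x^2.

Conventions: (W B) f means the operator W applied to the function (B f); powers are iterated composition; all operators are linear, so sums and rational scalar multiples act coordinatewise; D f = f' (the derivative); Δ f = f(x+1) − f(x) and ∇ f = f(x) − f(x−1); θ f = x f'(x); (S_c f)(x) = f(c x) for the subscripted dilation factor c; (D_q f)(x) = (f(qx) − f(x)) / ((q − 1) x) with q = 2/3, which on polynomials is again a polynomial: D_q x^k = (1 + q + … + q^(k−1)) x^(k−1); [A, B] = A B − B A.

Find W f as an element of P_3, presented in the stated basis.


the image equals g(x) = -(3013/27)x^3 - (1048/9)x^2 + (1132/9)x - 490/27

D f = -6x^5 + 6x^3 + (3/2)x^2 + 6x
(-4D) f = 24x^5 - 24x^3 - 6x^2 - 24x
D_q (-4D) f = (1688/27)x^4 - (152/3)x^2 - 10x - 24
D D_q (-4D) f = (6752/27)x^3 - (304/3)x - 10
D (-4D) f = 120x^4 - 72x^2 - 12x - 24
D_q D (-4D) f = (2600/9)x^3 - 120x - 12
[D, D_q] (-4D) f = -(1048/27)x^3 + (56/3)x + 2
θ [D, D_q] (-4D) f = -(1048/9)x^3 + (56/3)x
∇ [D, D_q] (-4D) f = -(1048/9)x^2 + (1048/9)x - 544/27
S_{-1/2} [D, D_q] (-4D) f = (131/27)x^3 - (28/3)x + 2
(θ + ∇ + S_{-1/2}) [D, D_q] (-4D) f = -(3013/27)x^3 - (1048/9)x^2 + (1132/9)x - 490/27


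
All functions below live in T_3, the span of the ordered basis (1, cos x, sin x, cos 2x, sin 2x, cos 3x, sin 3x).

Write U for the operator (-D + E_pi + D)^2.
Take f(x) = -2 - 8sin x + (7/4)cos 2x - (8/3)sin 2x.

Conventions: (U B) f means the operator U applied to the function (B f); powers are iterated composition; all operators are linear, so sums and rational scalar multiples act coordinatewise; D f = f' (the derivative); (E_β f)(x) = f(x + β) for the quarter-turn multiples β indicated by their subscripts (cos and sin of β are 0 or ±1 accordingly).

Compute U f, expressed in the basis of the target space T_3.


g(x) = -2 - 8sin x + (7/4)cos 2x - (8/3)sin 2x

D f = -8cos x - (16/3)cos 2x - (7/2)sin 2x
(-D) f = 8cos x + (16/3)cos 2x + (7/2)sin 2x
E_pi f = -2 + 8sin x + (7/4)cos 2x - (8/3)sin 2x
D f = -8cos x - (16/3)cos 2x - (7/2)sin 2x
(-D + E_pi + D) f = -2 + 8sin x + (7/4)cos 2x - (8/3)sin 2x
D (-D + E_pi + D) f = 8cos x - (16/3)cos 2x - (7/2)sin 2x
(-D) (-D + E_pi + D) f = -8cos x + (16/3)cos 2x + (7/2)sin 2x
E_pi (-D + E_pi + D) f = -2 - 8sin x + (7/4)cos 2x - (8/3)sin 2x
D (-D + E_pi + D) f = 8cos x - (16/3)cos 2x - (7/2)sin 2x
(-D + E_pi + D) (-D + E_pi + D) f = -2 - 8sin x + (7/4)cos 2x - (8/3)sin 2x


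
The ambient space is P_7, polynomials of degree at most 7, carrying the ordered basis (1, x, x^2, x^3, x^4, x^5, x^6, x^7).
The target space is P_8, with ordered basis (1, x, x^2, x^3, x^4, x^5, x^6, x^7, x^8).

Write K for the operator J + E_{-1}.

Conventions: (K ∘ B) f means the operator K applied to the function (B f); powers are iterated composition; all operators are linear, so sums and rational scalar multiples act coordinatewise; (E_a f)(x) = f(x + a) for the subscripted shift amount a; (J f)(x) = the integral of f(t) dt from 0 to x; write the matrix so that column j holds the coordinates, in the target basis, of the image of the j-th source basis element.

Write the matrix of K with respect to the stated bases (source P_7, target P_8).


image of 1: x + 1
image of x: (1/2)x^2 + x - 1
image of x^2: (1/3)x^3 + x^2 - 2x + 1
image of x^3: (1/4)x^4 + x^3 - 3x^2 + 3x - 1
image of x^4: (1/5)x^5 + x^4 - 4x^3 + 6x^2 - 4x + 1
image of x^5: (1/6)x^6 + x^5 - 5x^4 + 10x^3 - 10x^2 + 5x - 1
image of x^6: (1/7)x^7 + x^6 - 6x^5 + 15x^4 - 20x^3 + 15x^2 - 6x + 1
image of x^7: (1/8)x^8 + x^7 - 7x^6 + 21x^5 - 35x^4 + 35x^3 - 21x^2 + 7x - 1
each image's coordinates form column j of the matrix

the matrix is [[1, -1, 1, -1, 1, -1, 1, -1]; [1, 1, -2, 3, -4, 5, -6, 7]; [0, 1/2, 1, -3, 6, -10, 15, -21]; [0, 0, 1/3, 1, -4, 10, -20, 35]; [0, 0, 0, 1/4, 1, -5, 15, -35]; [0, 0, 0, 0, 1/5, 1, -6, 21]; [0, 0, 0, 0, 0, 1/6, 1, -7]; [0, 0, 0, 0, 0, 0, 1/7, 1]; [0, 0, 0, 0, 0, 0, 0, 1/8]] (rows listed top to bottom)


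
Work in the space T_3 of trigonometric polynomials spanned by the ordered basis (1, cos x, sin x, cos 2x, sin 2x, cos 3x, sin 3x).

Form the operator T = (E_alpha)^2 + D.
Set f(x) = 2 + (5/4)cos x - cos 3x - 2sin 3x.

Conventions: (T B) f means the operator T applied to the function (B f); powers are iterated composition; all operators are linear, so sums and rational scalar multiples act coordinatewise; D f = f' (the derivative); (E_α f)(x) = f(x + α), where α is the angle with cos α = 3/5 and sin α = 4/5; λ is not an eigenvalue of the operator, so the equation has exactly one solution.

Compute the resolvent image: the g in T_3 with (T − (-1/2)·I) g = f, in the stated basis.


write g with unknown coordinates in the stated basis and equate coefficients in (T − (-1/2)·I) g = f
solving from the highest basis element down gives g = 4/3 + (55/778)cos x + (245/389)sin x + (214370/440533)cos 3x - (302840/440533)sin 3x
check: T g = 4/3 + (945/778)cos x - (245/778)sin x - (547718/440533)cos 3x - (729646/440533)sin 3x
so T g − (-1/2)·g = 2 + (5/4)cos x - cos 3x - 2sin 3x = f ✓

the image equals g(x) = 4/3 + (55/778)cos x + (245/389)sin x + (214370/440533)cos 3x - (302840/440533)sin 3x


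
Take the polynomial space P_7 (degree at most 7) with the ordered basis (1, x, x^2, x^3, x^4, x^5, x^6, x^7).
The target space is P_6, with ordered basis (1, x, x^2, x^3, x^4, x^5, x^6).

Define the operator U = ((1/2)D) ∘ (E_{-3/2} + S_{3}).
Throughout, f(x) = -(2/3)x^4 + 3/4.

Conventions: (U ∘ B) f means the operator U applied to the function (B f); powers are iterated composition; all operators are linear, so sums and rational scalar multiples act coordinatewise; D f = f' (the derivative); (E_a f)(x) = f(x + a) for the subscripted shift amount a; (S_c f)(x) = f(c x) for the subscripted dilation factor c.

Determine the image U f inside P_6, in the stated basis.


E_{-3/2} f = -(2/3)x^4 + 4x^3 - 9x^2 + 9x - 21/8
S_{3} f = -54x^4 + 3/4
(E_{-3/2} + S_{3}) f = -(164/3)x^4 + 4x^3 - 9x^2 + 9x - 15/8
D (E_{-3/2} + S_{3}) f = -(656/3)x^3 + 12x^2 - 18x + 9
((1/2)D) (E_{-3/2} + S_{3}) f = -(328/3)x^3 + 6x^2 - 9x + 9/2

g(x) = -(328/3)x^3 + 6x^2 - 9x + 9/2


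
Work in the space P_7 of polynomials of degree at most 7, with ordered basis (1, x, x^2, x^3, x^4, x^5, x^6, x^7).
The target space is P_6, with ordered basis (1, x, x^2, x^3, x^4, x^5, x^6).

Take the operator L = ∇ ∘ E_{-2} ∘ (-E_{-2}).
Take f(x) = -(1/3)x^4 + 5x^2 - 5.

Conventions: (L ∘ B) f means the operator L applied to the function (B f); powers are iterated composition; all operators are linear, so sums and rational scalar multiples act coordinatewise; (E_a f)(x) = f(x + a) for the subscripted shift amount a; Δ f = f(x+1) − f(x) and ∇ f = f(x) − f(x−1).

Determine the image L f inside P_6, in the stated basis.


the image equals g(x) = (4/3)x^3 - 18x^2 + (214/3)x - 78

E_{-2} f = -(1/3)x^4 + (8/3)x^3 - 3x^2 - (28/3)x + 29/3
(-E_{-2}) f = (1/3)x^4 - (8/3)x^3 + 3x^2 + (28/3)x - 29/3
E_{-2} (-E_{-2}) f = (1/3)x^4 - (16/3)x^3 + 27x^2 - (136/3)x + 31/3
∇ E_{-2} (-E_{-2}) f = (4/3)x^3 - 18x^2 + (214/3)x - 78


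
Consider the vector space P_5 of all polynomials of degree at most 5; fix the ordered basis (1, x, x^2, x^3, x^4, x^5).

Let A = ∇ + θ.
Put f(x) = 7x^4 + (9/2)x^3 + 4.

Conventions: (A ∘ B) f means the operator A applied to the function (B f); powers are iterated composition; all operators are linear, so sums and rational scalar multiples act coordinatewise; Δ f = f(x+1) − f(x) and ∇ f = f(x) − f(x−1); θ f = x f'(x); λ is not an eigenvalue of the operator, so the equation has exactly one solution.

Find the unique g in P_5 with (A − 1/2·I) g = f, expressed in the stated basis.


the result is g(x) = 2x^4 - (7/5)x^3 + (54/5)x^2 - (338/5)x - 858/5

write g with unknown coordinates in the stated basis and equate coefficients in (A − 1/2·I) g = f
solving from the highest basis element down gives g = 2x^4 - (7/5)x^3 + (54/5)x^2 - (338/5)x - 858/5
check: A g = 8x^4 + (19/5)x^3 + (27/5)x^2 - (169/5)x - 409/5
so A g − 1/2·g = 7x^4 + (9/2)x^3 + 4 = f ✓


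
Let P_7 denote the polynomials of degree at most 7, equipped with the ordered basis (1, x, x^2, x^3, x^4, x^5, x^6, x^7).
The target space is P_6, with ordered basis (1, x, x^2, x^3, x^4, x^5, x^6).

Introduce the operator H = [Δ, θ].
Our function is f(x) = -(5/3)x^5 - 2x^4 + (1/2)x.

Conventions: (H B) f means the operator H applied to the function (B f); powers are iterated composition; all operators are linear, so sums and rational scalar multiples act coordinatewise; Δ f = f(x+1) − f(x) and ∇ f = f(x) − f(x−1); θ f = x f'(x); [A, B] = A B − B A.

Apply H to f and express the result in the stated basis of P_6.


θ f = -(25/3)x^5 - 8x^4 + (1/2)x
Δ θ f = -(125/3)x^4 - (346/3)x^3 - (394/3)x^2 - (221/3)x - 95/6
Δ f = -(25/3)x^4 - (74/3)x^3 - (86/3)x^2 - (49/3)x - 19/6
θ Δ f = -(100/3)x^4 - 74x^3 - (172/3)x^2 - (49/3)x
[Δ, θ] f = -(25/3)x^4 - (124/3)x^3 - 74x^2 - (172/3)x - 95/6

the image equals g(x) = -(25/3)x^4 - (124/3)x^3 - 74x^2 - (172/3)x - 95/6


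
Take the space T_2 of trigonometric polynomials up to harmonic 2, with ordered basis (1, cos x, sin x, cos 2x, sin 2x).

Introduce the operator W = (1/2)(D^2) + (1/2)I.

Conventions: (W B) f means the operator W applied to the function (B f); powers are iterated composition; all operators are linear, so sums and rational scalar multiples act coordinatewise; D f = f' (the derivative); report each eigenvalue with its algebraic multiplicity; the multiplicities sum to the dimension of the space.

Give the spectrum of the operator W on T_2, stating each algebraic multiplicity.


image of 1: 1/2
image of cos x: 0
image of sin x: 0
image of cos 2x: -(3/2)cos 2x
image of sin 2x: -(3/2)sin 2x
the matrix is diagonal; its diagonal is (1/2, 0, 0, -3/2, -3/2)
for a triangular matrix the eigenvalues are the diagonal entries, with algebraic multiplicity their repetition count

λ = -3/2 (multiplicity 2), λ = 0 (multiplicity 2), λ = 1/2 (multiplicity 1)


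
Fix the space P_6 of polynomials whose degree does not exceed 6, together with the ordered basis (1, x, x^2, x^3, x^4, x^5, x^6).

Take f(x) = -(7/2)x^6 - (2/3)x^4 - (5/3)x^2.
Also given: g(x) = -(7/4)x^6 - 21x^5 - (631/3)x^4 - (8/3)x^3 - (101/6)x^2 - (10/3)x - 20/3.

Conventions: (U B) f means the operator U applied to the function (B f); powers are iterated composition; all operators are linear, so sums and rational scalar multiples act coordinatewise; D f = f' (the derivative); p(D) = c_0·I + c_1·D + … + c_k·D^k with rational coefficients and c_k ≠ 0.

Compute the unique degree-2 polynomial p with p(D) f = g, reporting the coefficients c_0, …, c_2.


p(D) = (1/2)·I + D + 2·D^2, i.e. c_0 = 1/2, c_1 = 1, c_2 = 2

D^0 f = -(7/2)x^6 - (2/3)x^4 - (5/3)x^2
D^1 f = -21x^5 - (8/3)x^3 - (10/3)x
D^2 f = -105x^4 - 8x^2 - 10/3
matching coefficients of g against c_0 f + c_1 Df + … from the top degree down determines the c_i
solution: c_0 = 1/2, c_1 = 1, c_2 = 2


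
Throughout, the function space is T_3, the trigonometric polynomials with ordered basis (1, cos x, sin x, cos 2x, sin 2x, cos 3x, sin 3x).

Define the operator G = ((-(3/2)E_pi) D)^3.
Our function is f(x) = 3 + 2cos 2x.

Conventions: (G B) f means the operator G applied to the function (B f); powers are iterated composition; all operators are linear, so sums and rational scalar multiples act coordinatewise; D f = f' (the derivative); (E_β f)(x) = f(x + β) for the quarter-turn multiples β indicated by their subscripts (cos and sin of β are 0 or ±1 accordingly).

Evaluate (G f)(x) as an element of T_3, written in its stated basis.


the image equals g(x) = -54sin 2x

D f = -4sin 2x
E_pi D f = -4sin 2x
(-(3/2)E_pi) D f = 6sin 2x
D ((-(3/2)E_pi) D) f = 12cos 2x
E_pi D ((-(3/2)E_pi) D) f = 12cos 2x
(-(3/2)E_pi) D ((-(3/2)E_pi) D) f = -18cos 2x
D ((-(3/2)E_pi) D) ((-(3/2)E_pi) D) f = 36sin 2x
E_pi D ((-(3/2)E_pi) D) ((-(3/2)E_pi) D) f = 36sin 2x
(-(3/2)E_pi) D ((-(3/2)E_pi) D) ((-(3/2)E_pi) D) f = -54sin 2x


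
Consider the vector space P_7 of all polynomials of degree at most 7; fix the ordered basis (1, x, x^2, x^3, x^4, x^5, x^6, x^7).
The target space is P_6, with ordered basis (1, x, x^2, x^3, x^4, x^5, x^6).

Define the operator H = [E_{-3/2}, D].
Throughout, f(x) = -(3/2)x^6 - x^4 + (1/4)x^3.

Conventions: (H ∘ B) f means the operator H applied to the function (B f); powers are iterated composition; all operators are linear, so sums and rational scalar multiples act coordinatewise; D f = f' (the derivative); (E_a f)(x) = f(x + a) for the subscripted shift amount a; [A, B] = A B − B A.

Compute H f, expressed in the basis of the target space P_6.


D f = -9x^5 - 4x^3 + (3/4)x^2
E_{-3/2} D f = -9x^5 + (135/2)x^4 - (413/2)x^3 + (645/2)x^2 - (4113/16)x + 2673/32
E_{-3/2} f = -(3/2)x^6 + (27/2)x^5 - (413/8)x^4 + (215/2)x^3 - (4113/32)x^2 + (2673/32)x - 2943/128
D E_{-3/2} f = -9x^5 + (135/2)x^4 - (413/2)x^3 + (645/2)x^2 - (4113/16)x + 2673/32
[E_{-3/2}, D] f = 0

the result is g(x) = 0


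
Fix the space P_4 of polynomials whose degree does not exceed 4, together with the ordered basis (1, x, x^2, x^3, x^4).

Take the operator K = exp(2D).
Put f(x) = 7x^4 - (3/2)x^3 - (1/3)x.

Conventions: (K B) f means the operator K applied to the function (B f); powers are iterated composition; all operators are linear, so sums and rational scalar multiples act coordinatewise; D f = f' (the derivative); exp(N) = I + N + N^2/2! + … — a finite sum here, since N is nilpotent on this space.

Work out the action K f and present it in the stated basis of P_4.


order-1 term: 56x^3 - 9x^2 - 2/3
order-2 term: 168x^2 - 18x
order-3 term: 224x - 12
order-4 term: 112
the series for exp(2D) f terminates at order 4
exp(2D) f = 7x^4 + (109/2)x^3 + 159x^2 + (617/3)x + 298/3

the result is g(x) = 7x^4 + (109/2)x^3 + 159x^2 + (617/3)x + 298/3


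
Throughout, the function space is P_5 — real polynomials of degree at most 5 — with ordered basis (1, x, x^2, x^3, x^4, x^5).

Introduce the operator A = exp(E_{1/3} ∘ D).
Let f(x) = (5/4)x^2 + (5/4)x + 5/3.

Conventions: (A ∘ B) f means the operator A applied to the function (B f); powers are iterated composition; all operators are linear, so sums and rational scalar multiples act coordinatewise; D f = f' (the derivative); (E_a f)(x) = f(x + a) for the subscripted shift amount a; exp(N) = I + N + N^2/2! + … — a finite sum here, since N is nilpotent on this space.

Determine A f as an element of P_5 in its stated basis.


order-1 term: (5/2)x + 25/12
order-2 term: 5/4
the series for exp(E_{1/3} ∘ D) f terminates at order 2
exp(E_{1/3} ∘ D) f = (5/4)x^2 + (15/4)x + 5

the result is g(x) = (5/4)x^2 + (15/4)x + 5


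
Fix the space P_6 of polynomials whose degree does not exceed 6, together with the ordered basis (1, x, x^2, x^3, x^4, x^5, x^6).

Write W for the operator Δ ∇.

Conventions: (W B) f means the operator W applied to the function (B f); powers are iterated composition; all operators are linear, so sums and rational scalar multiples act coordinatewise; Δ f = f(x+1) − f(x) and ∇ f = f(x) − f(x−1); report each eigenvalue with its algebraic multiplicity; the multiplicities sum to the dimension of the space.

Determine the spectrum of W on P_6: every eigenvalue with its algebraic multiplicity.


image of 1: 0
image of x: 0
image of x^2: 2
image of x^3: 6x
image of x^4: 12x^2 + 2
image of x^5: 20x^3 + 10x
image of x^6: 30x^4 + 30x^2 + 2
the matrix is upper triangular; its diagonal is (0, 0, 0, 0, 0, 0, 0)
for a triangular matrix the eigenvalues are the diagonal entries, with algebraic multiplicity their repetition count

λ = 0 (multiplicity 7)


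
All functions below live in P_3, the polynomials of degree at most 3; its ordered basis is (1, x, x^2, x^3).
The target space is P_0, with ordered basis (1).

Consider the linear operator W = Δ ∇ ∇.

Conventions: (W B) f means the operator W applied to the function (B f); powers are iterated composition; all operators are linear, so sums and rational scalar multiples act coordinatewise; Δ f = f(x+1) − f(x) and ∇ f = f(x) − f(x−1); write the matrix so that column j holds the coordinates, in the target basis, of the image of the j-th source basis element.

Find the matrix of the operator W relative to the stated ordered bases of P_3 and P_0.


the matrix is [[0, 0, 0, 6]] (rows listed top to bottom)

image of 1: 0
image of x: 0
image of x^2: 0
image of x^3: 6
each image's coordinates form column j of the matrix


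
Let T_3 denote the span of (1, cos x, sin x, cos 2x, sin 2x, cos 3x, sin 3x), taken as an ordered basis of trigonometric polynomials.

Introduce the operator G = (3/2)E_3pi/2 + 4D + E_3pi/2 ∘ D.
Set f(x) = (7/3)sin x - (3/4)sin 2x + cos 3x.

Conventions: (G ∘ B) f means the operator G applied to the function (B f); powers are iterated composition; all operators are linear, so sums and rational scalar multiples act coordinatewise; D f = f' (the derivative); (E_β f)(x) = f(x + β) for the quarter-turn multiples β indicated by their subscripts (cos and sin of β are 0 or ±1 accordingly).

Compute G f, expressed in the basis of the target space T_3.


E_3pi/2 f = -(7/3)cos x + (3/4)sin 2x - sin 3x
((3/2)E_3pi/2) f = -(7/2)cos x + (9/8)sin 2x - (3/2)sin 3x
D f = (7/3)cos x - (3/2)cos 2x - 3sin 3x
(4D) f = (28/3)cos x - 6cos 2x - 12sin 3x
D f = (7/3)cos x - (3/2)cos 2x - 3sin 3x
E_3pi/2 D f = (7/3)sin x + (3/2)cos 2x - 3cos 3x
((3/2)E_3pi/2 + 4D + E_3pi/2 ∘ D) f = (35/6)cos x + (7/3)sin x - (9/2)cos 2x + (9/8)sin 2x - 3cos 3x - (27/2)sin 3x

the result is g(x) = (35/6)cos x + (7/3)sin x - (9/2)cos 2x + (9/8)sin 2x - 3cos 3x - (27/2)sin 3x


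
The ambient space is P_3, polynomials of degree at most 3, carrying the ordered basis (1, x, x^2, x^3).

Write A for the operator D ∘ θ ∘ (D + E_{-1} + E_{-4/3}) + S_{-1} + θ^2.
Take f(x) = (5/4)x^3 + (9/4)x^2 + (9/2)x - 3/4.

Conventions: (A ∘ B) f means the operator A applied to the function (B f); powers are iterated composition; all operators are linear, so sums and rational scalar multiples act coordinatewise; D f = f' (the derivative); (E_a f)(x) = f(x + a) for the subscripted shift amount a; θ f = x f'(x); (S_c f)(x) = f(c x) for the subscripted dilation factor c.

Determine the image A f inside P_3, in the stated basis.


D f = (15/4)x^2 + (9/2)x + 9/2
E_{-1} f = (5/4)x^3 - (3/2)x^2 + (15/4)x - 17/4
E_{-4/3} f = (5/4)x^3 - (11/4)x^2 + (31/6)x - 617/108
(D + E_{-1} + E_{-4/3}) f = (5/2)x^3 - (1/2)x^2 + (161/12)x - 295/54
θ (D + E_{-1} + E_{-4/3}) f = (15/2)x^3 - x^2 + (161/12)x
D θ (D + E_{-1} + E_{-4/3}) f = (45/2)x^2 - 2x + 161/12
S_{-1} f = -(5/4)x^3 + (9/4)x^2 - (9/2)x - 3/4
θ f = (15/4)x^3 + (9/2)x^2 + (9/2)x
θ θ f = (45/4)x^3 + 9x^2 + (9/2)x
(D ∘ θ ∘ (D + E_{-1} + E_{-4/3}) + S_{-1} + θ^2) f = 10x^3 + (135/4)x^2 - 2x + 38/3

the image equals g(x) = 10x^3 + (135/4)x^2 - 2x + 38/3


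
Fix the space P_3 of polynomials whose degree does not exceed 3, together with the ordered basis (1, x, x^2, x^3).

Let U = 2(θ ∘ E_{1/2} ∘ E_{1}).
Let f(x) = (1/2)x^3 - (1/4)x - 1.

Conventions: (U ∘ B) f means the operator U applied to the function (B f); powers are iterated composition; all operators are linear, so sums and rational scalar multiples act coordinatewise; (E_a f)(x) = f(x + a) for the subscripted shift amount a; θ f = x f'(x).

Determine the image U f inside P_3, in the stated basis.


the image equals g(x) = 3x^3 + 9x^2 + (25/4)x

E_{1} f = (1/2)x^3 + (3/2)x^2 + (5/4)x - 3/4
E_{1/2} E_{1} f = (1/2)x^3 + (9/4)x^2 + (25/8)x + 5/16
θ E_{1/2} E_{1} f = (3/2)x^3 + (9/2)x^2 + (25/8)x
(2(θ ∘ E_{1/2} ∘ E_{1})) f = 3x^3 + 9x^2 + (25/4)x


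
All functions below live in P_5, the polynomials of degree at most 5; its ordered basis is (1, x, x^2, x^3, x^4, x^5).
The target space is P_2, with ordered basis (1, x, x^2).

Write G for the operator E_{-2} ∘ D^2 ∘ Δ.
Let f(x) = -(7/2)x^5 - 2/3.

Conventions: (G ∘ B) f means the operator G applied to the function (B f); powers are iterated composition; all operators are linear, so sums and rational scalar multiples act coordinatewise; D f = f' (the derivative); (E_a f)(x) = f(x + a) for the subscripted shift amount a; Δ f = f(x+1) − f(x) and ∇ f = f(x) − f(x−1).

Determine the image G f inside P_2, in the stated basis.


Δ f = -(35/2)x^4 - 35x^3 - 35x^2 - (35/2)x - 7/2
D Δ f = -70x^3 - 105x^2 - 70x - 35/2
D D Δ f = -210x^2 - 210x - 70
E_{-2} (D^2 ∘ Δ) f = -210x^2 + 630x - 490

the image equals g(x) = -210x^2 + 630x - 490


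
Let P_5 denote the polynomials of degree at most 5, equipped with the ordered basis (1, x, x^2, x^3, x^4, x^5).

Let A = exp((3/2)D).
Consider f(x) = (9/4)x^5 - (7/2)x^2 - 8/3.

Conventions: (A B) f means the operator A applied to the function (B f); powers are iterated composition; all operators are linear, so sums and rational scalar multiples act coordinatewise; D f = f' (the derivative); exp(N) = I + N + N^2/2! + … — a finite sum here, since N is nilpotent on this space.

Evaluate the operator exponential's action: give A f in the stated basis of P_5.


g(x) = (9/4)x^5 + (135/8)x^4 + (405/8)x^3 + (1159/16)x^2 + (2973/64)x + 2513/384

order-1 term: (135/8)x^4 - (21/2)x
order-2 term: (405/8)x^3 - 63/8
order-3 term: (1215/16)x^2
order-4 term: (3645/64)x
order-5 term: 2187/128
the series for exp((3/2)D) f terminates at order 5
exp((3/2)D) f = (9/4)x^5 + (135/8)x^4 + (405/8)x^3 + (1159/16)x^2 + (2973/64)x + 2513/384


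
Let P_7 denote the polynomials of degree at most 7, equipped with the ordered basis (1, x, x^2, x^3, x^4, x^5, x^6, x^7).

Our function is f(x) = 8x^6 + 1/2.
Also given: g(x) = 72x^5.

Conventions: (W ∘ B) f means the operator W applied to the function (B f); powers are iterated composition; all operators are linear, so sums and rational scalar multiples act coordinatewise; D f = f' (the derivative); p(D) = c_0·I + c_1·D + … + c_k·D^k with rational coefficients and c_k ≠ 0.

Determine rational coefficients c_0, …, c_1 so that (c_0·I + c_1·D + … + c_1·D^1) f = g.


p(D) = (3/2)·D, i.e. c_0 = 0, c_1 = 3/2

D^0 f = 8x^6 + 1/2
D^1 f = 48x^5
matching coefficients of g against c_0 f + c_1 Df + … from the top degree down determines the c_i
solution: c_0 = 0, c_1 = 3/2


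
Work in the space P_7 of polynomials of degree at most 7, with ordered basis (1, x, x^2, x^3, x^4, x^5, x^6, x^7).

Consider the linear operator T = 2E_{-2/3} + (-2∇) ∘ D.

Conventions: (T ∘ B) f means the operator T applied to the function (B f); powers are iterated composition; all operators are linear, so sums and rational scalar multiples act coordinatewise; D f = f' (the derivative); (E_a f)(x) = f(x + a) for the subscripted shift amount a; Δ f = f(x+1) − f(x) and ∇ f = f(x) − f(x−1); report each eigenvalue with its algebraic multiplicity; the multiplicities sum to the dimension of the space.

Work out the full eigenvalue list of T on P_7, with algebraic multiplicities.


λ = 2 (multiplicity 8)

image of 1: 2
image of x: 2x - 4/3
image of x^2: 2x^2 - (8/3)x - 28/9
image of x^3: 2x^3 - 4x^2 - (28/3)x + 146/27
image of x^4: 2x^4 - (16/3)x^3 - (56/3)x^2 + (584/27)x - 616/81
image of x^5: 2x^5 - (20/3)x^4 - (280/9)x^3 + (1460/27)x^2 - (3080/81)x + 2366/243
image of x^6: 2x^6 - 8x^5 - (140/3)x^4 + (2920/27)x^3 - (3080/27)x^2 + (4732/81)x - 8620/729
image of x^7: 2x^7 - (28/3)x^6 - (196/3)x^5 + (5110/27)x^4 - (21560/81)x^3 + (16562/81)x^2 - (60340/729)x + 30362/2187
the matrix is upper triangular; its diagonal is (2, 2, 2, 2, 2, 2, 2, 2)
for a triangular matrix the eigenvalues are the diagonal entries, with algebraic multiplicity their repetition count


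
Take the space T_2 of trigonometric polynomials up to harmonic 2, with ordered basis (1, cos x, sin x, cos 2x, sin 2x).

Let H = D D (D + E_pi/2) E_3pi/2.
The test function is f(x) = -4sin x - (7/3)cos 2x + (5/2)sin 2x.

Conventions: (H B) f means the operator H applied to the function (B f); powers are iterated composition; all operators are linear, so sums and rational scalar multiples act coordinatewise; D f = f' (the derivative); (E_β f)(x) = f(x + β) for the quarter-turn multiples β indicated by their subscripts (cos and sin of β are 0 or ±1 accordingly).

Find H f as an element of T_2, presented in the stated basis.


E_3pi/2 f = 4cos x + (7/3)cos 2x - (5/2)sin 2x
D E_3pi/2 f = -4sin x - 5cos 2x - (14/3)sin 2x
E_pi/2 E_3pi/2 f = -4sin x - (7/3)cos 2x + (5/2)sin 2x
(D + E_pi/2) E_3pi/2 f = -8sin x - (22/3)cos 2x - (13/6)sin 2x
D (D + E_pi/2) E_3pi/2 f = -8cos x - (13/3)cos 2x + (44/3)sin 2x
D D (D + E_pi/2) E_3pi/2 f = 8sin x + (88/3)cos 2x + (26/3)sin 2x

the image equals g(x) = 8sin x + (88/3)cos 2x + (26/3)sin 2x


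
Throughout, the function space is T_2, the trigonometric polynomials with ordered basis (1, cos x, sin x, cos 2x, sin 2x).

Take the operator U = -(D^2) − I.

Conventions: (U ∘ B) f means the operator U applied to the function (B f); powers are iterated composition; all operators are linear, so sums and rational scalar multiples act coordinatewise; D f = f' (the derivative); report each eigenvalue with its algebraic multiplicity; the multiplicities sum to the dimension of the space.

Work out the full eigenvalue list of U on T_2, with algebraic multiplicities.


λ = -1 (multiplicity 1), λ = 0 (multiplicity 2), λ = 3 (multiplicity 2)

image of 1: -1
image of cos x: 0
image of sin x: 0
image of cos 2x: 3cos 2x
image of sin 2x: 3sin 2x
the matrix is diagonal; its diagonal is (-1, 0, 0, 3, 3)
for a triangular matrix the eigenvalues are the diagonal entries, with algebraic multiplicity their repetition count


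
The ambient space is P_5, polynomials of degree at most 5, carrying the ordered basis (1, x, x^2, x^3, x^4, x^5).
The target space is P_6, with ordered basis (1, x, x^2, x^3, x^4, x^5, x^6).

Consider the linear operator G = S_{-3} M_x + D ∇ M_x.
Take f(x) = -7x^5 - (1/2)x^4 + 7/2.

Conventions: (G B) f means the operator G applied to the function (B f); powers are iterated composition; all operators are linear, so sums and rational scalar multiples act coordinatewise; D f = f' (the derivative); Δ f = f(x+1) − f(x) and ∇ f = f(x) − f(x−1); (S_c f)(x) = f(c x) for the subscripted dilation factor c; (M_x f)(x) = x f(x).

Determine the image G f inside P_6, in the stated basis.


g(x) = -5103x^6 + (243/2)x^5 - 210x^4 + 410x^3 - 405x^2 + (379/2)x - 79/2

M_x f = -7x^6 - (1/2)x^5 + (7/2)x
S_{-3} M_x f = -5103x^6 + (243/2)x^5 - (21/2)x
M_x f = -7x^6 - (1/2)x^5 + (7/2)x
∇ M_x f = -42x^5 + (205/2)x^4 - 135x^3 + 100x^2 - (79/2)x + 10
D (∇ M_x) f = -210x^4 + 410x^3 - 405x^2 + 200x - 79/2
(S_{-3} M_x + D ∇ M_x) f = -5103x^6 + (243/2)x^5 - 210x^4 + 410x^3 - 405x^2 + (379/2)x - 79/2


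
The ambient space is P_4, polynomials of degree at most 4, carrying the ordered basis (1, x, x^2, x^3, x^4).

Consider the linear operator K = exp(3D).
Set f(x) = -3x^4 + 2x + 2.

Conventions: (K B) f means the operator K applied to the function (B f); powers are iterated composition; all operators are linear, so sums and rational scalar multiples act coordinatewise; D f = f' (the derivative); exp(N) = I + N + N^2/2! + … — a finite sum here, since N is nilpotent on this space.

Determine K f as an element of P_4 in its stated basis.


the result is g(x) = -3x^4 - 36x^3 - 162x^2 - 322x - 235

order-1 term: -36x^3 + 6
order-2 term: -162x^2
order-3 term: -324x
order-4 term: -243
the series for exp(3D) f terminates at order 4
exp(3D) f = -3x^4 - 36x^3 - 162x^2 - 322x - 235


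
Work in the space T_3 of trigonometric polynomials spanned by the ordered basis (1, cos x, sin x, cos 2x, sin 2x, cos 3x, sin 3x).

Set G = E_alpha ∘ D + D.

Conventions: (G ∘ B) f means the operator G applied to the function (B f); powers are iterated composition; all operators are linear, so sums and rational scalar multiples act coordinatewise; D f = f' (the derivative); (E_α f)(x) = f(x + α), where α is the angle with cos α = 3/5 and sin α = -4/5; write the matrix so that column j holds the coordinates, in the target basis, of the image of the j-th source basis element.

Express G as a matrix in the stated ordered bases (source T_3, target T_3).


image of 1: 0
image of cos x: (4/5)cos x - (8/5)sin x
image of sin x: (8/5)cos x + (4/5)sin x
image of cos 2x: (48/25)cos 2x - (36/25)sin 2x
image of sin 2x: (36/25)cos 2x + (48/25)sin 2x
image of cos 3x: (132/125)cos 3x - (24/125)sin 3x
image of sin 3x: (24/125)cos 3x + (132/125)sin 3x
each image's coordinates form column j of the matrix

the matrix is [[0, 0, 0, 0, 0, 0, 0]; [0, 4/5, 8/5, 0, 0, 0, 0]; [0, -8/5, 4/5, 0, 0, 0, 0]; [0, 0, 0, 48/25, 36/25, 0, 0]; [0, 0, 0, -36/25, 48/25, 0, 0]; [0, 0, 0, 0, 0, 132/125, 24/125]; [0, 0, 0, 0, 0, -24/125, 132/125]] (rows listed top to bottom)


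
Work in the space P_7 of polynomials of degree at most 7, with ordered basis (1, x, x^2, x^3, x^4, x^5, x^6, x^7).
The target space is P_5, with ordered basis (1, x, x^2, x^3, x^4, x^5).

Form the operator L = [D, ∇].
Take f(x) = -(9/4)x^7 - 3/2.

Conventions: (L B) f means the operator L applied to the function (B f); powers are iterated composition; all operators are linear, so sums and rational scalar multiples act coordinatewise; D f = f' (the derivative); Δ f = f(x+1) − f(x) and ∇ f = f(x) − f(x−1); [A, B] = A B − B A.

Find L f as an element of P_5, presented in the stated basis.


g(x) = 0

∇ f = -(63/4)x^6 + (189/4)x^5 - (315/4)x^4 + (315/4)x^3 - (189/4)x^2 + (63/4)x - 9/4
D ∇ f = -(189/2)x^5 + (945/4)x^4 - 315x^3 + (945/4)x^2 - (189/2)x + 63/4
D f = -(63/4)x^6
∇ D f = -(189/2)x^5 + (945/4)x^4 - 315x^3 + (945/4)x^2 - (189/2)x + 63/4
[D, ∇] f = 0


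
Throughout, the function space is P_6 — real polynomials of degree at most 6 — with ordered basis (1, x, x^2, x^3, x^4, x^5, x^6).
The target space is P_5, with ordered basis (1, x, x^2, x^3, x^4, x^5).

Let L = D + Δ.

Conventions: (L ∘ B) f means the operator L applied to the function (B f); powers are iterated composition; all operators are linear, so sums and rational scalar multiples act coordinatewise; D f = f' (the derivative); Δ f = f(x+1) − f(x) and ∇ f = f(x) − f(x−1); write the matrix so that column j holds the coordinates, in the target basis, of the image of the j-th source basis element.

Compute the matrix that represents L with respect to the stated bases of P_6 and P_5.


image of 1: 0
image of x: 2
image of x^2: 4x + 1
image of x^3: 6x^2 + 3x + 1
image of x^4: 8x^3 + 6x^2 + 4x + 1
image of x^5: 10x^4 + 10x^3 + 10x^2 + 5x + 1
image of x^6: 12x^5 + 15x^4 + 20x^3 + 15x^2 + 6x + 1
each image's coordinates form column j of the matrix

the matrix is [[0, 2, 1, 1, 1, 1, 1]; [0, 0, 4, 3, 4, 5, 6]; [0, 0, 0, 6, 6, 10, 15]; [0, 0, 0, 0, 8, 10, 20]; [0, 0, 0, 0, 0, 10, 15]; [0, 0, 0, 0, 0, 0, 12]] (rows listed top to bottom)


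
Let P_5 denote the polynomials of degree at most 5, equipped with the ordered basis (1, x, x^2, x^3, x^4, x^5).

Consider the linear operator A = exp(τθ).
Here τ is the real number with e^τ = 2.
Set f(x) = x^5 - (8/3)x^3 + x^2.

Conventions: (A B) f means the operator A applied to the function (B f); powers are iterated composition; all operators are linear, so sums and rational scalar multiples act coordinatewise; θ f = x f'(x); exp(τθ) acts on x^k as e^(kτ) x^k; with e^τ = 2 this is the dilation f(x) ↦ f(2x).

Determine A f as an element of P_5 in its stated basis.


exp(τθ) x^k = e^(kτ) x^k; with e^τ = 2 this sends x^k to 2^k x^k
x^2 ↦ 4 x^2
x^3 ↦ 8 x^3
x^5 ↦ 32 x^5
applying this coordinatewise to f: exp(τθ) f = 32x^5 - (64/3)x^3 + 4x^2

g(x) = 32x^5 - (64/3)x^3 + 4x^2


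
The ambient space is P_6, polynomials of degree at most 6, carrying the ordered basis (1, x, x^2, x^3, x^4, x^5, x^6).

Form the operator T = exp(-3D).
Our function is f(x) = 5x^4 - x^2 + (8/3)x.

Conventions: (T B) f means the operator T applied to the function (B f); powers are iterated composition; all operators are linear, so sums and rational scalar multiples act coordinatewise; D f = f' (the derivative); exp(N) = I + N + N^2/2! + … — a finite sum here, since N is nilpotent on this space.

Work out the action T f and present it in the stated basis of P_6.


order-1 term: -60x^3 + 6x - 8
order-2 term: 270x^2 - 9
order-3 term: -540x
order-4 term: 405
the series for exp(-3D) f terminates at order 4
exp(-3D) f = 5x^4 - 60x^3 + 269x^2 - (1594/3)x + 388

the image equals g(x) = 5x^4 - 60x^3 + 269x^2 - (1594/3)x + 388


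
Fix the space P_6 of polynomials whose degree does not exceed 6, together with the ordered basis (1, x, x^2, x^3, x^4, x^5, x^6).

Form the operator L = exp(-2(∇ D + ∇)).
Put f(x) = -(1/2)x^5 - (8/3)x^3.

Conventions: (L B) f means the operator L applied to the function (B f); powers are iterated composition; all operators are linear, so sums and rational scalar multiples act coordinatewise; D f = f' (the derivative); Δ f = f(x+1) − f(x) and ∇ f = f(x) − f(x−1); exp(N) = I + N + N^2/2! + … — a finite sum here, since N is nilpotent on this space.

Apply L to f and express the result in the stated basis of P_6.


the result is g(x) = -(1/2)x^5 + 5x^4 - (38/3)x^3 - 24x^2 + 129x - 298/3

order-1 term: 5x^4 + 10x^3 - 4x^2 + 31x - 44/3
order-2 term: -20x^3 - 60x^2 + 18x - 22
order-3 term: 40x^2 + 120x + 4/3
order-4 term: -40x - 80
order-5 term: 16
the series for exp(-2(∇ D + ∇)) f terminates at order 5
exp(-2(∇ D + ∇)) f = -(1/2)x^5 + 5x^4 - (38/3)x^3 - 24x^2 + 129x - 298/3


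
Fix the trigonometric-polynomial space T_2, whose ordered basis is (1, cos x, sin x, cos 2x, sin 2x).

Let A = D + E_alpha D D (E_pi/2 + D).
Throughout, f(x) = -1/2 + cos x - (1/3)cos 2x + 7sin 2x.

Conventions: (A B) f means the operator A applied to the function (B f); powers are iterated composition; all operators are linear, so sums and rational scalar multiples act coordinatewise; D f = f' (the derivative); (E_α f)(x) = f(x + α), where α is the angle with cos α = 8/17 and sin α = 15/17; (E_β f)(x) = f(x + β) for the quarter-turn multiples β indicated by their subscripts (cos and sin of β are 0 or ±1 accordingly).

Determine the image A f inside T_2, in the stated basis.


g(x) = (30/17)cos x - (1/17)sin x + (58070/867)cos 2x + (9874/289)sin 2x

D f = -sin x + 14cos 2x + (2/3)sin 2x
E_pi/2 f = -1/2 - sin x + (1/3)cos 2x - 7sin 2x
D f = -sin x + 14cos 2x + (2/3)sin 2x
(E_pi/2 + D) f = -1/2 - 2sin x + (43/3)cos 2x - (19/3)sin 2x
D (E_pi/2 + D) f = -2cos x - (38/3)cos 2x - (86/3)sin 2x
D D (E_pi/2 + D) f = 2sin x - (172/3)cos 2x + (76/3)sin 2x
E_alpha D D (E_pi/2 + D) f = (30/17)cos x + (16/17)sin x + (45932/867)cos 2x + (29044/867)sin 2x
(D + E_alpha D D (E_pi/2 + D)) f = (30/17)cos x - (1/17)sin x + (58070/867)cos 2x + (9874/289)sin 2x


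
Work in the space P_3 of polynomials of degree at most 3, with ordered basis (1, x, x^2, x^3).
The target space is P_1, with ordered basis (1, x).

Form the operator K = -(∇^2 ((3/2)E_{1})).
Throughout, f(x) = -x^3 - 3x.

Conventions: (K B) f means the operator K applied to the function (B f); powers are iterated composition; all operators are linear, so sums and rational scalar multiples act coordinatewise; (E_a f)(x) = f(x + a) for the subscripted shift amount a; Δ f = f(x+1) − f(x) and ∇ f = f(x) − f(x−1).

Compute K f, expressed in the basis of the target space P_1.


the image equals g(x) = 9x

E_{1} f = -x^3 - 3x^2 - 6x - 4
((3/2)E_{1}) f = -(3/2)x^3 - (9/2)x^2 - 9x - 6
∇ ((3/2)E_{1}) f = -(9/2)x^2 - (9/2)x - 6
∇ ∇ ((3/2)E_{1}) f = -9x
(-(∇^2 ((3/2)E_{1}))) f = 9x


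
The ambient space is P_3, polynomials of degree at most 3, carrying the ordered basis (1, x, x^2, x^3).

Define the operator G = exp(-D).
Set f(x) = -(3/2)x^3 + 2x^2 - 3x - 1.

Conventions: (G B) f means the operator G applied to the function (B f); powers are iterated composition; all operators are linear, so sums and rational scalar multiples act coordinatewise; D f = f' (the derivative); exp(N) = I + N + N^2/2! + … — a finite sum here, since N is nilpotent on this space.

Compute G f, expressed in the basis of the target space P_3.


g(x) = -(3/2)x^3 + (13/2)x^2 - (23/2)x + 11/2

order-1 term: (9/2)x^2 - 4x + 3
order-2 term: -(9/2)x + 2
order-3 term: 3/2
the series for exp(-D) f terminates at order 3
exp(-D) f = -(3/2)x^3 + (13/2)x^2 - (23/2)x + 11/2


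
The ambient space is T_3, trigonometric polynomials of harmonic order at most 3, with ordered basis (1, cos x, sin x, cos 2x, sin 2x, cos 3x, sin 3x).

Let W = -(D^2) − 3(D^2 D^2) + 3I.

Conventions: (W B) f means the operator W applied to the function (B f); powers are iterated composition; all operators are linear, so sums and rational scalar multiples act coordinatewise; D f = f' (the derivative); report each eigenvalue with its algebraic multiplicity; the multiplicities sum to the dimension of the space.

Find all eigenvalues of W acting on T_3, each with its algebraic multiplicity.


λ = -231 (multiplicity 2), λ = -41 (multiplicity 2), λ = 1 (multiplicity 2), λ = 3 (multiplicity 1)

image of 1: 3
image of cos x: cos x
image of sin x: sin x
image of cos 2x: -41cos 2x
image of sin 2x: -41sin 2x
image of cos 3x: -231cos 3x
image of sin 3x: -231sin 3x
the matrix is diagonal; its diagonal is (3, 1, 1, -41, -41, -231, -231)
for a triangular matrix the eigenvalues are the diagonal entries, with algebraic multiplicity their repetition count


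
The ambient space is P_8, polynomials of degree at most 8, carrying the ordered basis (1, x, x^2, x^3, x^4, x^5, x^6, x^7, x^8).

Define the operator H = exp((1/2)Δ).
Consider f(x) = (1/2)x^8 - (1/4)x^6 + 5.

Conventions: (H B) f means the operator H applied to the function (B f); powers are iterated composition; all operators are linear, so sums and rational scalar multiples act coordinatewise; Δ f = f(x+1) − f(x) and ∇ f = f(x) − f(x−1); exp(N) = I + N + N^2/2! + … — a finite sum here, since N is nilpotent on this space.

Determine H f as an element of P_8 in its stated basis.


g(x) = (1/2)x^8 + 2x^7 + (41/4)x^6 + (151/4)x^5 + (835/8)x^4 + 218x^3 + (20811/64)x^2 + (19827/64)x + 75387/512

order-1 term: 2x^7 + 7x^6 + (53/4)x^5 + (125/8)x^4 + (23/2)x^3 + (41/8)x^2 + (5/4)x + 1/8
order-2 term: (7/2)x^6 + 21x^5 + (965/16)x^4 + (405/4)x^3 + (1631/16)x^2 + (459/8)x + 223/16
order-3 term: (7/2)x^5 + (105/4)x^4 + (695/8)x^3 + (2475/16)x^2 + (2333/16)x + 921/16
order-4 term: (35/16)x^4 + (35/2)x^3 + (3625/64)x^2 + (1385/16)x + 3337/64
order-5 term: (7/8)x^3 + (105/16)x^2 + (1117/64)x + 2085/128
order-6 term: (7/32)x^2 + (21/16)x + 531/256
order-7 term: (1/32)x + 7/64
order-8 term: 1/512
the series for exp((1/2)Δ) f terminates at order 8
exp((1/2)Δ) f = (1/2)x^8 + 2x^7 + (41/4)x^6 + (151/4)x^5 + (835/8)x^4 + 218x^3 + (20811/64)x^2 + (19827/64)x + 75387/512


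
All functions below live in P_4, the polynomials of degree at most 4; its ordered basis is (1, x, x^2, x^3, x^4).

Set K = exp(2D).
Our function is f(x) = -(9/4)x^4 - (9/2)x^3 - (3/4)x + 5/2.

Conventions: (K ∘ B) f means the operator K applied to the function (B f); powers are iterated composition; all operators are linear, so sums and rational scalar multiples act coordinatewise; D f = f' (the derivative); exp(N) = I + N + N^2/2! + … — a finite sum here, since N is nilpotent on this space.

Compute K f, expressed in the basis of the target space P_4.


the image equals g(x) = -(9/4)x^4 - (45/2)x^3 - 81x^2 - (507/4)x - 71

order-1 term: -18x^3 - 27x^2 - 3/2
order-2 term: -54x^2 - 54x
order-3 term: -72x - 36
order-4 term: -36
the series for exp(2D) f terminates at order 4
exp(2D) f = -(9/4)x^4 - (45/2)x^3 - 81x^2 - (507/4)x - 71


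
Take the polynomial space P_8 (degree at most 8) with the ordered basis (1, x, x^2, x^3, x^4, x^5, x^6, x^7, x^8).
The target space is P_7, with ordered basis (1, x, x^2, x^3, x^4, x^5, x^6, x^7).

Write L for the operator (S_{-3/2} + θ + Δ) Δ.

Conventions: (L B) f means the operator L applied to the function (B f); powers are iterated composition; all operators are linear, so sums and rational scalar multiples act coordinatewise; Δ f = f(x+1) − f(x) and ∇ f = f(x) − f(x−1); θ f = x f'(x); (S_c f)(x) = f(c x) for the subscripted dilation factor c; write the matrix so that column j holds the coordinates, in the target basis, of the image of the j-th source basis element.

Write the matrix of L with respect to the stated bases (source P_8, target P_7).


image of 1: 0
image of x: 1
image of x^2: -x + 3
image of x^3: (51/4)x^2 + (9/2)x + 7
image of x^4: -(3/2)x^3 + (75/2)x^2 + 22x + 15
image of x^5: (725/16)x^4 + (65/4)x^3 + (205/2)x^2 + (135/2)x + 31
image of x^6: -(249/16)x^5 + (2655/16)x^4 + (225/2)x^3 + (1095/4)x^2 + 177x + 63
image of x^7: (7791/64)x^6 - (399/32)x^5 + (8435/16)x^4 + (3815/8)x^3 + (2877/4)x^2 + (861/2)x + 127
image of x^8: -(1291/16)x^7 + (8687/16)x^6 + (763/4)x^5 + (12915/8)x^4 + 1659x^3 + 1855x^2 + 1004x + 255
each image's coordinates form column j of the matrix

the matrix is [[0, 1, 3, 7, 15, 31, 63, 127, 255]; [0, 0, -1, 9/2, 22, 135/2, 177, 861/2, 1004]; [0, 0, 0, 51/4, 75/2, 205/2, 1095/4, 2877/4, 1855]; [0, 0, 0, 0, -3/2, 65/4, 225/2, 3815/8, 1659]; [0, 0, 0, 0, 0, 725/16, 2655/16, 8435/16, 12915/8]; [0, 0, 0, 0, 0, 0, -249/16, -399/32, 763/4]; [0, 0, 0, 0, 0, 0, 0, 7791/64, 8687/16]; [0, 0, 0, 0, 0, 0, 0, 0, -1291/16]] (rows listed top to bottom)
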